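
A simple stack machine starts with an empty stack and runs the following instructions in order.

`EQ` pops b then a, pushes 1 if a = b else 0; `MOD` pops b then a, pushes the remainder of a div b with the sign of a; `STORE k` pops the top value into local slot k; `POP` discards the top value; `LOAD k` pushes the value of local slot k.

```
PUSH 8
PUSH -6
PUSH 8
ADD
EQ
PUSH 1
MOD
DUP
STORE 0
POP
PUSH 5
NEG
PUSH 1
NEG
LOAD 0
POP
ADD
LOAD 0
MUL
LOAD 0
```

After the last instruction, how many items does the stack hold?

2

PUSH 8  -> [8]
PUSH -6 -> [8, -6]
PUSH 8  -> [8, -6, 8]
ADD     -> [8, 2]
EQ      -> [0]
PUSH 1  -> [0, 1]
MOD     -> [0]
DUP     -> [0, 0]
STORE 0 -> [0]
POP     -> []
PUSH 5  -> [5]
NEG     -> [-5]
PUSH 1  -> [-5, 1]
NEG     -> [-5, -1]
LOAD 0  -> [-5, -1, 0]
POP     -> [-5, -1]
ADD     -> [-6]
LOAD 0  -> [-6, 0]
MUL     -> [0]
LOAD 0  -> [0, 0]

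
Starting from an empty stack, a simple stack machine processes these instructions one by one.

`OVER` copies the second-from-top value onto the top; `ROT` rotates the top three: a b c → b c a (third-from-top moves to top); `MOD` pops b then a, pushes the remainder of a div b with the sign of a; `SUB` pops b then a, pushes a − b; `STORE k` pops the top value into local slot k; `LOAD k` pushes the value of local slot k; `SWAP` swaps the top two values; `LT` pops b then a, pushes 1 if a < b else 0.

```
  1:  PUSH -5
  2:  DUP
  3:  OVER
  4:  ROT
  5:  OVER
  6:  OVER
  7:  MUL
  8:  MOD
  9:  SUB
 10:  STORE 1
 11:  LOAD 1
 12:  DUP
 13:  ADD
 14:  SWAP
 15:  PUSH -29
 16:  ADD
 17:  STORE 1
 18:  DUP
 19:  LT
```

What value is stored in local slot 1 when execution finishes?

-34

PUSH -5   -5
DUP       -5 -5
OVER      -5 -5 -5
ROT       -5 -5 -5
OVER      -5 -5 -5 -5
OVER      -5 -5 -5 -5 -5
MUL       -5 -5 -5 25
MOD       -5 -5 -5
SUB       -5 0
STORE 1   -5
LOAD 1    -5 0
DUP       -5 0 0
ADD       -5 0
SWAP      0 -5
PUSH -29  0 -5 -29
ADD       0 -34
STORE 1   0
DUP       0 0
LT        0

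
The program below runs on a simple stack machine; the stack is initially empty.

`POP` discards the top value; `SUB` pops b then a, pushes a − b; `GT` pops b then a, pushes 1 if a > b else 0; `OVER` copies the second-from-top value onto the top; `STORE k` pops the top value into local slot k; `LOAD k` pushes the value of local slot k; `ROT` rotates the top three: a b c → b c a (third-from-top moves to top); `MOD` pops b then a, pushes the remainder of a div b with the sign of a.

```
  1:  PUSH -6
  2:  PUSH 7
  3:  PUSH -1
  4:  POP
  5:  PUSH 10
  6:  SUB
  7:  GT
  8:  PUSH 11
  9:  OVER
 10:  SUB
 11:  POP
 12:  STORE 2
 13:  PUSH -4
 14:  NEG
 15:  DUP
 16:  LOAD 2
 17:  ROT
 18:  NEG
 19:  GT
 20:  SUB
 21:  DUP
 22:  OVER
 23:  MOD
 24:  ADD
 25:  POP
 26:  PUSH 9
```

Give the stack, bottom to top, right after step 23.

PUSH -6 -> -6
PUSH 7  -> -6 7
PUSH -1 -> -6 7 -1
POP     -> -6 7
PUSH 10 -> -6 7 10
SUB     -> -6 -3
GT      -> 0
PUSH 11 -> 0 11
OVER    -> 0 11 0
SUB     -> 0 11
POP     -> 0
STORE 2 -> (empty)
PUSH -4 -> -4
NEG     -> 4
DUP     -> 4 4
LOAD 2  -> 4 4 0
ROT     -> 4 0 4
NEG     -> 4 0 -4
GT      -> 4 1
SUB     -> 3
DUP     -> 3 3
OVER    -> 3 3 3
MOD     -> 3 0

[3, 0]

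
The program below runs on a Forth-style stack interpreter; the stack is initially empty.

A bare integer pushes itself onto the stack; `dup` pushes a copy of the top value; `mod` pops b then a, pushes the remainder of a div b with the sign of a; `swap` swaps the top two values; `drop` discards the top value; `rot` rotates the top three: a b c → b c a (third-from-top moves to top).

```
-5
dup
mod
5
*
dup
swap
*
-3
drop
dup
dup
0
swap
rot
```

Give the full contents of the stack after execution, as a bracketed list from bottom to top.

[0, 0, 0, 0]

-5   -> -5
dup  -> -5 -5
mod  -> 0
5    -> 0 5
*    -> 0
dup  -> 0 0
swap -> 0 0
*    -> 0
-3   -> 0 -3
drop -> 0
dup  -> 0 0
dup  -> 0 0 0
0    -> 0 0 0 0
swap -> 0 0 0 0
rot  -> 0 0 0 0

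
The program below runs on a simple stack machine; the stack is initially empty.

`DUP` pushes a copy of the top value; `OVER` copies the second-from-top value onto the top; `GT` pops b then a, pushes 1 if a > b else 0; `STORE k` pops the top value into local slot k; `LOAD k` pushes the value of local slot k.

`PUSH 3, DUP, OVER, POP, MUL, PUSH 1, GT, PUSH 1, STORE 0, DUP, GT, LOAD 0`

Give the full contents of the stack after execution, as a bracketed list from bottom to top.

PUSH 3   3
DUP      3 3
OVER     3 3 3
POP      3 3
MUL      9
PUSH 1   9 1
GT       1
PUSH 1   1 1
STORE 0  1
DUP      1 1
GT       0
LOAD 0   0 1

[0, 1]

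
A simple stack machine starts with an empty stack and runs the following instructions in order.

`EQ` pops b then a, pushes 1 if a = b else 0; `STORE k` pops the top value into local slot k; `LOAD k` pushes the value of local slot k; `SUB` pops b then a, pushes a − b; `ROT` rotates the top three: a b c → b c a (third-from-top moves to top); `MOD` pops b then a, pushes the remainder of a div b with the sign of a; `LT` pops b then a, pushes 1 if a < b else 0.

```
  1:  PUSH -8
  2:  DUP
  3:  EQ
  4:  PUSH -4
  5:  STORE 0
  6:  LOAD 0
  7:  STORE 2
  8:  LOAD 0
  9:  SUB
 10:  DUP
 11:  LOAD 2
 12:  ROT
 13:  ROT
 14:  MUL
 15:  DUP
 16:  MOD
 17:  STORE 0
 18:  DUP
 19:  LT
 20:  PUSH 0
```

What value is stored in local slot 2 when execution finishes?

-4

PUSH -8 → -8
DUP     → -8 -8
EQ      → 1
PUSH -4 → 1 -4
STORE 0 → 1
LOAD 0  → 1 -4
STORE 2 → 1
LOAD 0  → 1 -4
SUB     → 5
DUP     → 5 5
LOAD 2  → 5 5 -4
ROT     → 5 -4 5
ROT     → -4 5 5
MUL     → -4 25
DUP     → -4 25 25
MOD     → -4 0
STORE 0 → -4
DUP     → -4 -4
LT      → 0
PUSH 0  → 0 0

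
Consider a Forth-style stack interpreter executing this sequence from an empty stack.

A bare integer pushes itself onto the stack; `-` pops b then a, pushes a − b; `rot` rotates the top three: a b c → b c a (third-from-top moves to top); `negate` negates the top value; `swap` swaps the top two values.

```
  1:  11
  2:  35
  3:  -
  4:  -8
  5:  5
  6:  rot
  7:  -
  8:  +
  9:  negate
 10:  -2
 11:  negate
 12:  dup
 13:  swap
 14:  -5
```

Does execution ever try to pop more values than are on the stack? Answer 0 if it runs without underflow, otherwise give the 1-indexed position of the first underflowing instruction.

11     → 11
35     → 11 35
-      → -24
-8     → -24 -8
5      → -24 -8 5
rot    → -8 5 -24
-      → -8 29
+      → 21
negate → -21
-2     → -21 -2
negate → -21 2
dup    → -21 2 2
swap   → -21 2 2
-5     → -21 2 2 -5

0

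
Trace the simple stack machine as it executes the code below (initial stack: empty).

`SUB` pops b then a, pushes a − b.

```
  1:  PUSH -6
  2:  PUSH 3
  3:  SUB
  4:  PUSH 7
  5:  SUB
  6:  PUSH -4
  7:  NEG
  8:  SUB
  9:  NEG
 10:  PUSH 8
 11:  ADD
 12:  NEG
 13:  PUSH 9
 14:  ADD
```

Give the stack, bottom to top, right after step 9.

PUSH -6 → [-6]
PUSH 3  → [-6, 3]
SUB     → [-9]
PUSH 7  → [-9, 7]
SUB     → [-16]
PUSH -4 → [-16, -4]
NEG     → [-16, 4]
SUB     → [-20]
NEG     → [20]

[20]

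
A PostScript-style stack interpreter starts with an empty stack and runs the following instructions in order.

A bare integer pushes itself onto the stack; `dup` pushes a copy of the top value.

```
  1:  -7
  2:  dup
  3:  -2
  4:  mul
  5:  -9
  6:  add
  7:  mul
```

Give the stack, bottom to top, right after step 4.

[-7, 14]

-7  → [-7]
dup → [-7, -7]
-2  → [-7, -7, -2]
mul → [-7, 14]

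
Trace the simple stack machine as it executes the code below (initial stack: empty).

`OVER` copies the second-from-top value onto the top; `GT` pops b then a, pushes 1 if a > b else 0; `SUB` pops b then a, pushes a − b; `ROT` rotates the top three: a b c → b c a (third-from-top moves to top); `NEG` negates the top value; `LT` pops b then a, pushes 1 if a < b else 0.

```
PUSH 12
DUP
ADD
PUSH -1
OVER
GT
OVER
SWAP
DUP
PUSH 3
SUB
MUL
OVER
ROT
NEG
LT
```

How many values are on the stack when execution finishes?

PUSH 12 → 12
DUP     → 12 12
ADD     → 24
PUSH -1 → 24 -1
OVER    → 24 -1 24
GT      → 24 0
OVER    → 24 0 24
SWAP    → 24 24 0
DUP     → 24 24 0 0
PUSH 3  → 24 24 0 0 3
SUB     → 24 24 0 -3
MUL     → 24 24 0
OVER    → 24 24 0 24
ROT     → 24 0 24 24
NEG     → 24 0 24 -24
LT      → 24 0 0

3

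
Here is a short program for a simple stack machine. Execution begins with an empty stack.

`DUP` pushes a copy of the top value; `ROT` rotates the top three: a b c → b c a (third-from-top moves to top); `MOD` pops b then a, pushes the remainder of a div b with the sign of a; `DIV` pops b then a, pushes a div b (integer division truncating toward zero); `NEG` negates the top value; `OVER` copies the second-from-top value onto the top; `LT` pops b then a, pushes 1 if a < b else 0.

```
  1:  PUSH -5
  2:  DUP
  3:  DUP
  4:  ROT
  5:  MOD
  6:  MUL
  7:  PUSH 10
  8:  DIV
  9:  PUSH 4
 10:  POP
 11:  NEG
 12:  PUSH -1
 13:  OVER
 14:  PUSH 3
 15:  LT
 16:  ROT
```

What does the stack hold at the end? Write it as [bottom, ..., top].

[-1, 1, 0]

PUSH -5 → [-5]
DUP     → [-5, -5]
DUP     → [-5, -5, -5]
ROT     → [-5, -5, -5]
MOD     → [-5, 0]
MUL     → [0]
PUSH 10 → [0, 10]
DIV     → [0]
PUSH 4  → [0, 4]
POP     → [0]
NEG     → [0]
PUSH -1 → [0, -1]
OVER    → [0, -1, 0]
PUSH 3  → [0, -1, 0, 3]
LT      → [0, -1, 1]
ROT     → [-1, 1, 0]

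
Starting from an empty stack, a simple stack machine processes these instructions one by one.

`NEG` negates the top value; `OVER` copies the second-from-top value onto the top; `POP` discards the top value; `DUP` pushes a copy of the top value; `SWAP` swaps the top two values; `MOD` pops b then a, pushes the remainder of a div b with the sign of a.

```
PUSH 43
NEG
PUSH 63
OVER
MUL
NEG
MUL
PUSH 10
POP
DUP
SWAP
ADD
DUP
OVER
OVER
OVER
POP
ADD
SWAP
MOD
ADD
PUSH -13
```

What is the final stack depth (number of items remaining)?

PUSH 43   [43]
NEG       [-43]
PUSH 63   [-43, 63]
OVER      [-43, 63, -43]
MUL       [-43, -2709]
NEG       [-43, 2709]
MUL       [-116487]
PUSH 10   [-116487, 10]
POP       [-116487]
DUP       [-116487, -116487]
SWAP      [-116487, -116487]
ADD       [-232974]
DUP       [-232974, -232974]
OVER      [-232974, -232974, -232974]
OVER      [-232974, -232974, -232974, -232974]
OVER      [-232974, -232974, -232974, -232974, -232974]
POP       [-232974, -232974, -232974, -232974]
ADD       [-232974, -232974, -465948]
SWAP      [-232974, -465948, -232974]
MOD       [-232974, 0]
ADD       [-232974]
PUSH -13  [-232974, -13]

2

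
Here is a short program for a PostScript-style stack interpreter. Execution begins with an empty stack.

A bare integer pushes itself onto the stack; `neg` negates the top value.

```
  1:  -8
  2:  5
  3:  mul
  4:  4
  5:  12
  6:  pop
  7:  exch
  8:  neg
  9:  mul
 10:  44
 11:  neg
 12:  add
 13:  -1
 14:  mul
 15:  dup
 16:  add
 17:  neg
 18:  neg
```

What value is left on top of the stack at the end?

-8   → [-8]
5    → [-8, 5]
mul  → [-40]
4    → [-40, 4]
12   → [-40, 4, 12]
pop  → [-40, 4]
exch → [4, -40]
neg  → [4, 40]
mul  → [160]
44   → [160, 44]
neg  → [160, -44]
add  → [116]
-1   → [116, -1]
mul  → [-116]
dup  → [-116, -116]
add  → [-232]
neg  → [232]
neg  → [-232]

-232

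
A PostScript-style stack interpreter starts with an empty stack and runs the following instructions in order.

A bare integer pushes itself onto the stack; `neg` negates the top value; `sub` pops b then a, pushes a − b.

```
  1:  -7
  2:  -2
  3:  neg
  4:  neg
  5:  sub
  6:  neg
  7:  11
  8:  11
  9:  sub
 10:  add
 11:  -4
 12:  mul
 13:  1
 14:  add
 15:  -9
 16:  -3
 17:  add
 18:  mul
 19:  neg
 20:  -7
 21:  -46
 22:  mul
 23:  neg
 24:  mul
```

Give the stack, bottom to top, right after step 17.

[-19, -12]

-7  -> -7
-2  -> -7 -2
neg -> -7 2
neg -> -7 -2
sub -> -5
neg -> 5
11  -> 5 11
11  -> 5 11 11
sub -> 5 0
add -> 5
-4  -> 5 -4
mul -> -20
1   -> -20 1
add -> -19
-9  -> -19 -9
-3  -> -19 -9 -3
add -> -19 -12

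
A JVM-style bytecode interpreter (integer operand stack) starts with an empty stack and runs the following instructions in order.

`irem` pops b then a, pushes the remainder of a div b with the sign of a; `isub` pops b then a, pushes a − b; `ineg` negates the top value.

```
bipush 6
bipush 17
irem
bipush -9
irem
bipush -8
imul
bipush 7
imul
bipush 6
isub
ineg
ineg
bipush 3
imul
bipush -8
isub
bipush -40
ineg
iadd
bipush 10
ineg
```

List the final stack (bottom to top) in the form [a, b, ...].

bipush 6    6
bipush 17   6 17
irem        6
bipush -9   6 -9
irem        6
bipush -8   6 -8
imul        -48
bipush 7    -48 7
imul        -336
bipush 6    -336 6
isub        -342
ineg        342
ineg        -342
bipush 3    -342 3
imul        -1026
bipush -8   -1026 -8
isub        -1018
bipush -40  -1018 -40
ineg        -1018 40
iadd        -978
bipush 10   -978 10
ineg        -978 -10

[-978, -10]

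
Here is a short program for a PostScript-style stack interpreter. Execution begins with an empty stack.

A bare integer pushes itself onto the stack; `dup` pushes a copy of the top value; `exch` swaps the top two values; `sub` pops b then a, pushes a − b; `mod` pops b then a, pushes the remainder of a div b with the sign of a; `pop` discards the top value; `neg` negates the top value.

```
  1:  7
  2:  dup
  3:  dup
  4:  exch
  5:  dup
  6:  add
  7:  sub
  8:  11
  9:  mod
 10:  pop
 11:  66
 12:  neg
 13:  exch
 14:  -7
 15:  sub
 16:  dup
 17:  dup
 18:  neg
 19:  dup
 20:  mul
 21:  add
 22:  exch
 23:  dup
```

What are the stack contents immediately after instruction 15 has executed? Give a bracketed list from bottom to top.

[-66, 14]

7    : 7
dup  : 7 7
dup  : 7 7 7
exch : 7 7 7
dup  : 7 7 7 7
add  : 7 7 14
sub  : 7 -7
11   : 7 -7 11
mod  : 7 -7
pop  : 7
66   : 7 66
neg  : 7 -66
exch : -66 7
-7   : -66 7 -7
sub  : -66 14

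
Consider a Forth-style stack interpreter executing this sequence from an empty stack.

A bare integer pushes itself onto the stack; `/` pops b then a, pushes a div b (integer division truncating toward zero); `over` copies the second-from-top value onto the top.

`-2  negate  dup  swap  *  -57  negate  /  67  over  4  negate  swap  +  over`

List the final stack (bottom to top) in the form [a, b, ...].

-2     : [-2]
negate : [2]
dup    : [2, 2]
swap   : [2, 2]
*      : [4]
-57    : [4, -57]
negate : [4, 57]
/      : [0]
67     : [0, 67]
over   : [0, 67, 0]
4      : [0, 67, 0, 4]
negate : [0, 67, 0, -4]
swap   : [0, 67, -4, 0]
+      : [0, 67, -4]
over   : [0, 67, -4, 67]

[0, 67, -4, 67]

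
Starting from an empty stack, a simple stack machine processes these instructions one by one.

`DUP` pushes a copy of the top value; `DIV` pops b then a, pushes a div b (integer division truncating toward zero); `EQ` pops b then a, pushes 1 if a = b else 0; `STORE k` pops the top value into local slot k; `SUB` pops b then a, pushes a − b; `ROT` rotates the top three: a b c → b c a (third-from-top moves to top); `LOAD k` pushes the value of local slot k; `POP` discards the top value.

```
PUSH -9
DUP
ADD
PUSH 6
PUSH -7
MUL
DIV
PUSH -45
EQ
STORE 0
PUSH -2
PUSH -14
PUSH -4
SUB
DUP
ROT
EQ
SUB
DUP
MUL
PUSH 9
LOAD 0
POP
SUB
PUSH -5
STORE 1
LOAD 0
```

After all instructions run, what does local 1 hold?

PUSH -9  : -9
DUP      : -9 -9
ADD      : -18
PUSH 6   : -18 6
PUSH -7  : -18 6 -7
MUL      : -18 -42
DIV      : 0
PUSH -45 : 0 -45
EQ       : 0
STORE 0  : (empty)
PUSH -2  : -2
PUSH -14 : -2 -14
PUSH -4  : -2 -14 -4
SUB      : -2 -10
DUP      : -2 -10 -10
ROT      : -10 -10 -2
EQ       : -10 0
SUB      : -10
DUP      : -10 -10
MUL      : 100
PUSH 9   : 100 9
LOAD 0   : 100 9 0
POP      : 100 9
SUB      : 91
PUSH -5  : 91 -5
STORE 1  : 91
LOAD 0   : 91 0

-5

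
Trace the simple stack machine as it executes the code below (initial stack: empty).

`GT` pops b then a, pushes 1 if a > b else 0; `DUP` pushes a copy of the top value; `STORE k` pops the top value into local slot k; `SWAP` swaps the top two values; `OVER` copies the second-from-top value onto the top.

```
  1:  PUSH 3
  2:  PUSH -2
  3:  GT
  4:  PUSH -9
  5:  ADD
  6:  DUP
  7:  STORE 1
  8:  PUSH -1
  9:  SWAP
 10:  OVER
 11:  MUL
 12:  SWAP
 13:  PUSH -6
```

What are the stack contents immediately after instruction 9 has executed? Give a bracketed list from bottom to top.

PUSH 3  -> [3]
PUSH -2 -> [3, -2]
GT      -> [1]
PUSH -9 -> [1, -9]
ADD     -> [-8]
DUP     -> [-8, -8]
STORE 1 -> [-8]
PUSH -1 -> [-8, -1]
SWAP    -> [-1, -8]

[-1, -8]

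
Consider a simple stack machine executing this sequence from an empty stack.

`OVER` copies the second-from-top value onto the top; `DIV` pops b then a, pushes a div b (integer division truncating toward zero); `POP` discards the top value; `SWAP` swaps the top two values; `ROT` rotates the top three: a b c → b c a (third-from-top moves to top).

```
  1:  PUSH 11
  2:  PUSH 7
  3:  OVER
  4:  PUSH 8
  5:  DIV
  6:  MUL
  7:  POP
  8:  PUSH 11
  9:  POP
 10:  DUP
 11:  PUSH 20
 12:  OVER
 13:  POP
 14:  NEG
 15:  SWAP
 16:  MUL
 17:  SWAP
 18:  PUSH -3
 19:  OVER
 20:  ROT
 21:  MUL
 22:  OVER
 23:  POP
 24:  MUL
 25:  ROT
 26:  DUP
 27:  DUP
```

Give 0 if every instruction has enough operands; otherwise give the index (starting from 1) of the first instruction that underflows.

25

PUSH 11  11
PUSH 7   11 7
OVER     11 7 11
PUSH 8   11 7 11 8
DIV      11 7 1
MUL      11 7
POP      11
PUSH 11  11 11
POP      11
DUP      11 11
PUSH 20  11 11 20
OVER     11 11 20 11
POP      11 11 20
NEG      11 11 -20
SWAP     11 -20 11
MUL      11 -220
SWAP     -220 11
PUSH -3  -220 11 -3
OVER     -220 11 -3 11
ROT      -220 -3 11 11
MUL      -220 -3 121
OVER     -220 -3 121 -3
POP      -220 -3 121
MUL      -220 -363
ROT  — needs 3 operands, stack has 2 → underflow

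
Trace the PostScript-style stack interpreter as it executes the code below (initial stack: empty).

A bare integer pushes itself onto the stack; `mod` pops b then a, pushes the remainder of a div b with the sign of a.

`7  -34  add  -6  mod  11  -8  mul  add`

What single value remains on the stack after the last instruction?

-91

7   : [7]
-34 : [7, -34]
add : [-27]
-6  : [-27, -6]
mod : [-3]
11  : [-3, 11]
-8  : [-3, 11, -8]
mul : [-3, -88]
add : [-91]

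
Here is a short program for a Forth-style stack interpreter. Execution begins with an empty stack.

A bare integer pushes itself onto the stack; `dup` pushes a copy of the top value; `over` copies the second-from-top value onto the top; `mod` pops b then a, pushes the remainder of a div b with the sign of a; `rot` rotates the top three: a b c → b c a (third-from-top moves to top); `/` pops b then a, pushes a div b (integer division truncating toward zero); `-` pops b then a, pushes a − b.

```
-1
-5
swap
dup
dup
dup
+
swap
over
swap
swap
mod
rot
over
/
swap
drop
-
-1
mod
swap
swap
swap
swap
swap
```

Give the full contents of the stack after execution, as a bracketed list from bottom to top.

-1   → -1
-5   → -1 -5
swap → -5 -1
dup  → -5 -1 -1
dup  → -5 -1 -1 -1
dup  → -5 -1 -1 -1 -1
+    → -5 -1 -1 -2
swap → -5 -1 -2 -1
over → -5 -1 -2 -1 -2
swap → -5 -1 -2 -2 -1
swap → -5 -1 -2 -1 -2
mod  → -5 -1 -2 -1
rot  → -5 -2 -1 -1
over → -5 -2 -1 -1 -1
/    → -5 -2 -1 1
swap → -5 -2 1 -1
drop → -5 -2 1
-    → -5 -3
-1   → -5 -3 -1
mod  → -5 0
swap → 0 -5
swap → -5 0
swap → 0 -5
swap → -5 0
swap → 0 -5

[0, -5]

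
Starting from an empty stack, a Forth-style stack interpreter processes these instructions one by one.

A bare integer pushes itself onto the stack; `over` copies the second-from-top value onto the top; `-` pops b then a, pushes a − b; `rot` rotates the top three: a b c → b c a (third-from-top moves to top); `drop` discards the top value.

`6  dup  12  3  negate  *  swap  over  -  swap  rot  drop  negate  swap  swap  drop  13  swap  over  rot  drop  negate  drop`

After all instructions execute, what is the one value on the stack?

42

6      : 6
dup    : 6 6
12     : 6 6 12
3      : 6 6 12 3
negate : 6 6 12 -3
*      : 6 6 -36
swap   : 6 -36 6
over   : 6 -36 6 -36
-      : 6 -36 42
swap   : 6 42 -36
rot    : 42 -36 6
drop   : 42 -36
negate : 42 36
swap   : 36 42
swap   : 42 36
drop   : 42
13     : 42 13
swap   : 13 42
over   : 13 42 13
rot    : 42 13 13
drop   : 42 13
negate : 42 -13
drop   : 42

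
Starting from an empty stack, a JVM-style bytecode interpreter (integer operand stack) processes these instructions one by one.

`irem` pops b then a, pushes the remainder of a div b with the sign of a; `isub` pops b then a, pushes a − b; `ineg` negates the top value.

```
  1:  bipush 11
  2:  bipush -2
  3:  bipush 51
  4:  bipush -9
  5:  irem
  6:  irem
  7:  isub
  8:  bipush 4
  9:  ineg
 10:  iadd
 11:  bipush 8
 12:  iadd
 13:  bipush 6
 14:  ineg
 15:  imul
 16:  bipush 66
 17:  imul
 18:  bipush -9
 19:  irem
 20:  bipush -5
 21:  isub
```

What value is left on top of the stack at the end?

bipush 11 → [11]
bipush -2 → [11, -2]
bipush 51 → [11, -2, 51]
bipush -9 → [11, -2, 51, -9]
irem      → [11, -2, 6]
irem      → [11, -2]
isub      → [13]
bipush 4  → [13, 4]
ineg      → [13, -4]
iadd      → [9]
bipush 8  → [9, 8]
iadd      → [17]
bipush 6  → [17, 6]
ineg      → [17, -6]
imul      → [-102]
bipush 66 → [-102, 66]
imul      → [-6732]
bipush -9 → [-6732, -9]
irem      → [0]
bipush -5 → [0, -5]
isub      → [5]

5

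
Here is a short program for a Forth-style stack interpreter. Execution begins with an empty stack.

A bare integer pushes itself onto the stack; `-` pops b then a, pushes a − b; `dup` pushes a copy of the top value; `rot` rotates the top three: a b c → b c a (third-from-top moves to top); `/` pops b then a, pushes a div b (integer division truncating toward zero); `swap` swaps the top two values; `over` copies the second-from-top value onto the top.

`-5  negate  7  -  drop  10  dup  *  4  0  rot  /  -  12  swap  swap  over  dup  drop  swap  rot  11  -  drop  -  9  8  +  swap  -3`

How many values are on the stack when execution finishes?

3

-5     → [-5]
negate → [5]
7      → [5, 7]
-      → [-2]
drop   → []
10     → [10]
dup    → [10, 10]
*      → [100]
4      → [100, 4]
0      → [100, 4, 0]
rot    → [4, 0, 100]
/      → [4, 0]
-      → [4]
12     → [4, 12]
swap   → [12, 4]
swap   → [4, 12]
over   → [4, 12, 4]
dup    → [4, 12, 4, 4]
drop   → [4, 12, 4]
swap   → [4, 4, 12]
rot    → [4, 12, 4]
11     → [4, 12, 4, 11]
-      → [4, 12, -7]
drop   → [4, 12]
-      → [-8]
9      → [-8, 9]
8      → [-8, 9, 8]
+      → [-8, 17]
swap   → [17, -8]
-3     → [17, -8, -3]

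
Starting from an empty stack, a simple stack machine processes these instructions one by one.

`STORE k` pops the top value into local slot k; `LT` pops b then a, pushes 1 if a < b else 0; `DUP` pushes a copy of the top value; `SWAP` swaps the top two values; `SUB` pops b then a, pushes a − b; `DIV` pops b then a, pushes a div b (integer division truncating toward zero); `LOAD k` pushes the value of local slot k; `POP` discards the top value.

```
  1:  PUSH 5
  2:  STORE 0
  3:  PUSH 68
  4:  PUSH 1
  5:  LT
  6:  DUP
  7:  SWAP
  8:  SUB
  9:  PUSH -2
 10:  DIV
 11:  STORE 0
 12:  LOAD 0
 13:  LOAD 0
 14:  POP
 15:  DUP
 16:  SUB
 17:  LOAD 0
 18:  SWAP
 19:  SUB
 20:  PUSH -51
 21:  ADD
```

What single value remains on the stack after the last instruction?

-51

PUSH 5    5
STORE 0   (empty)
PUSH 68   68
PUSH 1    68 1
LT        0
DUP       0 0
SWAP      0 0
SUB       0
PUSH -2   0 -2
DIV       0
STORE 0   (empty)
LOAD 0    0
LOAD 0    0 0
POP       0
DUP       0 0
SUB       0
LOAD 0    0 0
SWAP      0 0
SUB       0
PUSH -51  0 -51
ADD       -51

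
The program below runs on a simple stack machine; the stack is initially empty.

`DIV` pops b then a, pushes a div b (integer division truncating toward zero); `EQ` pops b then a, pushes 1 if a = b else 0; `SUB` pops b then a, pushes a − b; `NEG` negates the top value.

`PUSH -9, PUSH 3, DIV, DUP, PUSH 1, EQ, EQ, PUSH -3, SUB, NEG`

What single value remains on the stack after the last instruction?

PUSH -9 → -9
PUSH 3  → -9 3
DIV     → -3
DUP     → -3 -3
PUSH 1  → -3 -3 1
EQ      → -3 0
EQ      → 0
PUSH -3 → 0 -3
SUB     → 3
NEG     → -3

-3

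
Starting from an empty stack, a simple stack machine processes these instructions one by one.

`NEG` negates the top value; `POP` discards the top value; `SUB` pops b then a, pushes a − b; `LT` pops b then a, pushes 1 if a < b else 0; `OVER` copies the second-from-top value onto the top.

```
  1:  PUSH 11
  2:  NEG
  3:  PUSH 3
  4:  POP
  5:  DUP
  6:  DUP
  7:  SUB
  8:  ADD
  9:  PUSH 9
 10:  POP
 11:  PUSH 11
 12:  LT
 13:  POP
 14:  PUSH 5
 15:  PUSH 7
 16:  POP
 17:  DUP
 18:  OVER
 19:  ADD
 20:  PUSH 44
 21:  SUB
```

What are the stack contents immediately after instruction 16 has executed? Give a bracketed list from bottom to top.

PUSH 11 → [11]
NEG     → [-11]
PUSH 3  → [-11, 3]
POP     → [-11]
DUP     → [-11, -11]
DUP     → [-11, -11, -11]
SUB     → [-11, 0]
ADD     → [-11]
PUSH 9  → [-11, 9]
POP     → [-11]
PUSH 11 → [-11, 11]
LT      → [1]
POP     → []
PUSH 5  → [5]
PUSH 7  → [5, 7]
POP     → [5]

[5]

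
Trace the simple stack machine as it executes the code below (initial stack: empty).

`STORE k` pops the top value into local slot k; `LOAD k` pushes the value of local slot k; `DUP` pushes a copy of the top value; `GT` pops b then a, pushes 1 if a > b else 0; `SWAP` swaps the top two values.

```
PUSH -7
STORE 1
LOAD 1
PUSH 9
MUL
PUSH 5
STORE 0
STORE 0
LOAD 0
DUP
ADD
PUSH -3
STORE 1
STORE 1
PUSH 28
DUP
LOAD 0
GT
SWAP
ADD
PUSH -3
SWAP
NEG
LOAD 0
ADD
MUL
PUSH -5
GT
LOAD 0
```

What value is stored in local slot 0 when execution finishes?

-63

PUSH -7  [-7]
STORE 1  []
LOAD 1   [-7]
PUSH 9   [-7, 9]
MUL      [-63]
PUSH 5   [-63, 5]
STORE 0  [-63]
STORE 0  []
LOAD 0   [-63]
DUP      [-63, -63]
ADD      [-126]
PUSH -3  [-126, -3]
STORE 1  [-126]
STORE 1  []
PUSH 28  [28]
DUP      [28, 28]
LOAD 0   [28, 28, -63]
GT       [28, 1]
SWAP     [1, 28]
ADD      [29]
PUSH -3  [29, -3]
SWAP     [-3, 29]
NEG      [-3, -29]
LOAD 0   [-3, -29, -63]
ADD      [-3, -92]
MUL      [276]
PUSH -5  [276, -5]
GT       [1]
LOAD 0   [1, -63]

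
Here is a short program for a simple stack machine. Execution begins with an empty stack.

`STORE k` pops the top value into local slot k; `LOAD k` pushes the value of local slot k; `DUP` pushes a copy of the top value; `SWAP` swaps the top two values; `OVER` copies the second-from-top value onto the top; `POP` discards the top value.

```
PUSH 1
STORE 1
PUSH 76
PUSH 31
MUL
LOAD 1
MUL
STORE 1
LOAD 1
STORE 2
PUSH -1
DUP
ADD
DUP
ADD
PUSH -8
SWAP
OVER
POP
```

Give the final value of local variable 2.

2356

PUSH 1  → [1]
STORE 1 → []
PUSH 76 → [76]
PUSH 31 → [76, 31]
MUL     → [2356]
LOAD 1  → [2356, 1]
MUL     → [2356]
STORE 1 → []
LOAD 1  → [2356]
STORE 2 → []
PUSH -1 → [-1]
DUP     → [-1, -1]
ADD     → [-2]
DUP     → [-2, -2]
ADD     → [-4]
PUSH -8 → [-4, -8]
SWAP    → [-8, -4]
OVER    → [-8, -4, -8]
POP     → [-8, -4]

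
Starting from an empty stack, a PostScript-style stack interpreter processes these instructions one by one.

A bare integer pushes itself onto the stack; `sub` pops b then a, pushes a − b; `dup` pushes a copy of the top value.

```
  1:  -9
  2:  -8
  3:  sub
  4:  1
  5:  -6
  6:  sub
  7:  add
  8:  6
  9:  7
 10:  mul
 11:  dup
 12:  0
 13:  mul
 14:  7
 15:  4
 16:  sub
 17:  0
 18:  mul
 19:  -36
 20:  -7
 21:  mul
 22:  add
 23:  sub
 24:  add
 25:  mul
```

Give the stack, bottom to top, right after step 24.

[6, -210]

-9   [-9]
-8   [-9, -8]
sub  [-1]
1    [-1, 1]
-6   [-1, 1, -6]
sub  [-1, 7]
add  [6]
6    [6, 6]
7    [6, 6, 7]
mul  [6, 42]
dup  [6, 42, 42]
0    [6, 42, 42, 0]
mul  [6, 42, 0]
7    [6, 42, 0, 7]
4    [6, 42, 0, 7, 4]
sub  [6, 42, 0, 3]
0    [6, 42, 0, 3, 0]
mul  [6, 42, 0, 0]
-36  [6, 42, 0, 0, -36]
-7   [6, 42, 0, 0, -36, -7]
mul  [6, 42, 0, 0, 252]
add  [6, 42, 0, 252]
sub  [6, 42, -252]
add  [6, -210]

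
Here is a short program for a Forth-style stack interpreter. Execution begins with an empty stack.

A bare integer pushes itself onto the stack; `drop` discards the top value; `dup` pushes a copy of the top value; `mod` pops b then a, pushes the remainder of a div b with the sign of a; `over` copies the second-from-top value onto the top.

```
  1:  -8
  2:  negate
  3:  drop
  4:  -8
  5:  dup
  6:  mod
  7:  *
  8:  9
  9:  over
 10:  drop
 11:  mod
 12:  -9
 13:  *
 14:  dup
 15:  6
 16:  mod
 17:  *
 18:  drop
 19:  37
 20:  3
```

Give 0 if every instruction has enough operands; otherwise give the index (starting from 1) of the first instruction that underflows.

7

-8     → [-8]
negate → [8]
drop   → []
-8     → [-8]
dup    → [-8, -8]
mod    → [0]
*  — needs 2 operands, stack has 1 → underflow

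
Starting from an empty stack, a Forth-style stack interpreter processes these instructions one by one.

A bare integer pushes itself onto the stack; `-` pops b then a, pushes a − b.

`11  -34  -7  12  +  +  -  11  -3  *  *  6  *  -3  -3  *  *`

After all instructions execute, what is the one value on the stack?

-71280

11  : 11
-34 : 11 -34
-7  : 11 -34 -7
12  : 11 -34 -7 12
+   : 11 -34 5
+   : 11 -29
-   : 40
11  : 40 11
-3  : 40 11 -3
*   : 40 -33
*   : -1320
6   : -1320 6
*   : -7920
-3  : -7920 -3
-3  : -7920 -3 -3
*   : -7920 9
*   : -71280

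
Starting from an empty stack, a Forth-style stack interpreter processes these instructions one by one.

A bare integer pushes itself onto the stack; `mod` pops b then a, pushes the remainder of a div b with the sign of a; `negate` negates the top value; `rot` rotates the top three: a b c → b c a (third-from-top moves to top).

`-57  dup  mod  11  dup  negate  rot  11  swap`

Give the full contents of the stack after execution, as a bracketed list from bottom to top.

-57    : -57
dup    : -57 -57
mod    : 0
11     : 0 11
dup    : 0 11 11
negate : 0 11 -11
rot    : 11 -11 0
11     : 11 -11 0 11
swap   : 11 -11 11 0

[11, -11, 11, 0]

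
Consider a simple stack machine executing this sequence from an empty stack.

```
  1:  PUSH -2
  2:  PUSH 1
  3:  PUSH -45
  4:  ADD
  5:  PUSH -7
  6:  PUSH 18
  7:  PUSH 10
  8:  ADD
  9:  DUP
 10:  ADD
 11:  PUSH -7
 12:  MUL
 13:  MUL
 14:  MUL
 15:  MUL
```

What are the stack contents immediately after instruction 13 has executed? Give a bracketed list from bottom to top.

PUSH -2   -2
PUSH 1    -2 1
PUSH -45  -2 1 -45
ADD       -2 -44
PUSH -7   -2 -44 -7
PUSH 18   -2 -44 -7 18
PUSH 10   -2 -44 -7 18 10
ADD       -2 -44 -7 28
DUP       -2 -44 -7 28 28
ADD       -2 -44 -7 56
PUSH -7   -2 -44 -7 56 -7
MUL       -2 -44 -7 -392
MUL       -2 -44 2744

[-2, -44, 2744]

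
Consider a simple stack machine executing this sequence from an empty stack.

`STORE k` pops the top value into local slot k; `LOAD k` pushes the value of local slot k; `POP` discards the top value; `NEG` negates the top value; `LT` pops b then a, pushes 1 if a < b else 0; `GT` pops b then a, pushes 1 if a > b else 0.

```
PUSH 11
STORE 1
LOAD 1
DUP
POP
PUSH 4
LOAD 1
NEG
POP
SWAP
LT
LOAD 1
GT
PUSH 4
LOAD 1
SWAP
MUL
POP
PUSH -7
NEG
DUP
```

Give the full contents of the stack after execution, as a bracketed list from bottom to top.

PUSH 11  11
STORE 1  (empty)
LOAD 1   11
DUP      11 11
POP      11
PUSH 4   11 4
LOAD 1   11 4 11
NEG      11 4 -11
POP      11 4
SWAP     4 11
LT       1
LOAD 1   1 11
GT       0
PUSH 4   0 4
LOAD 1   0 4 11
SWAP     0 11 4
MUL      0 44
POP      0
PUSH -7  0 -7
NEG      0 7
DUP      0 7 7

[0, 7, 7]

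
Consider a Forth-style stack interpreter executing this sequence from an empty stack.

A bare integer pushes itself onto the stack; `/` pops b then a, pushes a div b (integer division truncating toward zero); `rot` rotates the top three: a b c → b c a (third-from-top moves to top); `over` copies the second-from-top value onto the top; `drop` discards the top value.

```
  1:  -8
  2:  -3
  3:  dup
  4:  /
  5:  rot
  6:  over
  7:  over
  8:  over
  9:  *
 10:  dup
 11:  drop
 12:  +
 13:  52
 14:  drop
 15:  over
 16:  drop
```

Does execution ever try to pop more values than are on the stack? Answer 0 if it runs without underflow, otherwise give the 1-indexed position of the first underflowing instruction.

5

-8  -> -8
-3  -> -8 -3
dup -> -8 -3 -3
/   -> -8 1
rot  — needs 3 operands, stack has 2 → underflow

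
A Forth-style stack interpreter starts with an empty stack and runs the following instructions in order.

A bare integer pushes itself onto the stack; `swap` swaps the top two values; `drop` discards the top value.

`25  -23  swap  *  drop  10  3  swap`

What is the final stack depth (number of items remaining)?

2

25    [25]
-23   [25, -23]
swap  [-23, 25]
*     [-575]
drop  []
10    [10]
3     [10, 3]
swap  [3, 10]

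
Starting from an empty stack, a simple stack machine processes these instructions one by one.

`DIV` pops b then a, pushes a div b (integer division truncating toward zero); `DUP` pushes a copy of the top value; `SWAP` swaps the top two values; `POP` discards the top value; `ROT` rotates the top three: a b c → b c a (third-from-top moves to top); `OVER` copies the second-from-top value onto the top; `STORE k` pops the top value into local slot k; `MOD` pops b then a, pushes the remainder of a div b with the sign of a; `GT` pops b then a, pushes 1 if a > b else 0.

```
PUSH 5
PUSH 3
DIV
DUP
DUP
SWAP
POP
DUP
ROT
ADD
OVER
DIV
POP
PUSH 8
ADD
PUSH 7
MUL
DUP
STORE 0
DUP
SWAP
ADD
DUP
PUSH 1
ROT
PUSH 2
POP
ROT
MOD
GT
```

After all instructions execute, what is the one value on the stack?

PUSH 5  : [5]
PUSH 3  : [5, 3]
DIV     : [1]
DUP     : [1, 1]
DUP     : [1, 1, 1]
SWAP    : [1, 1, 1]
POP     : [1, 1]
DUP     : [1, 1, 1]
ROT     : [1, 1, 1]
ADD     : [1, 2]
OVER    : [1, 2, 1]
DIV     : [1, 2]
POP     : [1]
PUSH 8  : [1, 8]
ADD     : [9]
PUSH 7  : [9, 7]
MUL     : [63]
DUP     : [63, 63]
STORE 0 : [63]
DUP     : [63, 63]
SWAP    : [63, 63]
ADD     : [126]
DUP     : [126, 126]
PUSH 1  : [126, 126, 1]
ROT     : [126, 1, 126]
PUSH 2  : [126, 1, 126, 2]
POP     : [126, 1, 126]
ROT     : [1, 126, 126]
MOD     : [1, 0]
GT      : [1]

1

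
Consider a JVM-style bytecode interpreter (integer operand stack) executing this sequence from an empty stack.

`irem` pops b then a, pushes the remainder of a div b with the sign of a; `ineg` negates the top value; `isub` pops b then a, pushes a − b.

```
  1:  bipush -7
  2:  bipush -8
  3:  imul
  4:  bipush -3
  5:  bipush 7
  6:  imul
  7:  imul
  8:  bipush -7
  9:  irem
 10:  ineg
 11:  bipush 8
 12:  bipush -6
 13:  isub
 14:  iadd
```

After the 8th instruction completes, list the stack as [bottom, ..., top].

[-1176, -7]

bipush -7  [-7]
bipush -8  [-7, -8]
imul       [56]
bipush -3  [56, -3]
bipush 7   [56, -3, 7]
imul       [56, -21]
imul       [-1176]
bipush -7  [-1176, -7]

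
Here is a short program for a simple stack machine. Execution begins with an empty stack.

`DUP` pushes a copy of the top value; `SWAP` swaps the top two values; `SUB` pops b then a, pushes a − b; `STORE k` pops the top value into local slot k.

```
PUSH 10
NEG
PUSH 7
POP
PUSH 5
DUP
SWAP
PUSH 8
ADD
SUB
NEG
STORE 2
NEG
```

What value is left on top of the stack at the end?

10

PUSH 10  [10]
NEG      [-10]
PUSH 7   [-10, 7]
POP      [-10]
PUSH 5   [-10, 5]
DUP      [-10, 5, 5]
SWAP     [-10, 5, 5]
PUSH 8   [-10, 5, 5, 8]
ADD      [-10, 5, 13]
SUB      [-10, -8]
NEG      [-10, 8]
STORE 2  [-10]
NEG      [10]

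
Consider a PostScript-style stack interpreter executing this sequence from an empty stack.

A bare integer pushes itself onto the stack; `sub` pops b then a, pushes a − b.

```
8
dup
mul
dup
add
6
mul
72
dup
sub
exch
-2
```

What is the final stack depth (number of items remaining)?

3

8    → 8
dup  → 8 8
mul  → 64
dup  → 64 64
add  → 128
6    → 128 6
mul  → 768
72   → 768 72
dup  → 768 72 72
sub  → 768 0
exch → 0 768
-2   → 0 768 -2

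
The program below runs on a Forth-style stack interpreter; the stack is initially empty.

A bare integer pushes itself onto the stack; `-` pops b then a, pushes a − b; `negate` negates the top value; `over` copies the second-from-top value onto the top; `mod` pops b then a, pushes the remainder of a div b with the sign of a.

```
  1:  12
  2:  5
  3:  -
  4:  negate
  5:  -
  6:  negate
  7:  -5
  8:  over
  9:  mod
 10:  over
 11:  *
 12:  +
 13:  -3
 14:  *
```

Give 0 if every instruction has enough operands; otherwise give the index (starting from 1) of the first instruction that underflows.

12      12
5       12 5
-       7
negate  -7
-  — needs 2 operands, stack has 1 → underflow

5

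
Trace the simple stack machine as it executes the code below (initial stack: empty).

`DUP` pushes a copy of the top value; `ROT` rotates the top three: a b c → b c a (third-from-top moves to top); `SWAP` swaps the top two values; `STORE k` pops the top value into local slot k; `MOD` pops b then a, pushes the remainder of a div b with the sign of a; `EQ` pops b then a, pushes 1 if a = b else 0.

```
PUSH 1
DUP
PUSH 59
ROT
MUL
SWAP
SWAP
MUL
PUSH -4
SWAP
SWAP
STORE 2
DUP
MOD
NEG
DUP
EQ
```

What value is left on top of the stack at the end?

1

PUSH 1  -> 1
DUP     -> 1 1
PUSH 59 -> 1 1 59
ROT     -> 1 59 1
MUL     -> 1 59
SWAP    -> 59 1
SWAP    -> 1 59
MUL     -> 59
PUSH -4 -> 59 -4
SWAP    -> -4 59
SWAP    -> 59 -4
STORE 2 -> 59
DUP     -> 59 59
MOD     -> 0
NEG     -> 0
DUP     -> 0 0
EQ      -> 1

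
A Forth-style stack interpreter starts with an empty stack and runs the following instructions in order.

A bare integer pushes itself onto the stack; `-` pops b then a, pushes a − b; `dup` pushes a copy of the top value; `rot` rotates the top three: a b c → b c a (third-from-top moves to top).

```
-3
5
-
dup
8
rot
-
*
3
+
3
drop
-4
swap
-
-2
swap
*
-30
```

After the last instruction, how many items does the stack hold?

2

-3   -> [-3]
5    -> [-3, 5]
-    -> [-8]
dup  -> [-8, -8]
8    -> [-8, -8, 8]
rot  -> [-8, 8, -8]
-    -> [-8, 16]
*    -> [-128]
3    -> [-128, 3]
+    -> [-125]
3    -> [-125, 3]
drop -> [-125]
-4   -> [-125, -4]
swap -> [-4, -125]
-    -> [121]
-2   -> [121, -2]
swap -> [-2, 121]
*    -> [-242]
-30  -> [-242, -30]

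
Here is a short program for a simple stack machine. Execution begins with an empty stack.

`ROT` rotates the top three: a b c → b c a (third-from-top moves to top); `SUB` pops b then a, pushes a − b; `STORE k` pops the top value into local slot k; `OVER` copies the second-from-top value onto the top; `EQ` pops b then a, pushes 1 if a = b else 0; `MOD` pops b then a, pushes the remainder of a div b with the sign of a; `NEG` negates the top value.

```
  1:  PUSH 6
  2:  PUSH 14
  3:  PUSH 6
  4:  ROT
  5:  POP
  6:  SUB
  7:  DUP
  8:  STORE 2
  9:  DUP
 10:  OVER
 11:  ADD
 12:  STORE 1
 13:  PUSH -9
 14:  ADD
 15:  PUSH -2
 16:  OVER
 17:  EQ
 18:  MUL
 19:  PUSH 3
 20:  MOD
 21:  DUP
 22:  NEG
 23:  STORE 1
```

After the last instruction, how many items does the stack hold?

PUSH 6  → 6
PUSH 14 → 6 14
PUSH 6  → 6 14 6
ROT     → 14 6 6
POP     → 14 6
SUB     → 8
DUP     → 8 8
STORE 2 → 8
DUP     → 8 8
OVER    → 8 8 8
ADD     → 8 16
STORE 1 → 8
PUSH -9 → 8 -9
ADD     → -1
PUSH -2 → -1 -2
OVER    → -1 -2 -1
EQ      → -1 0
MUL     → 0
PUSH 3  → 0 3
MOD     → 0
DUP     → 0 0
NEG     → 0 0
STORE 1 → 0

1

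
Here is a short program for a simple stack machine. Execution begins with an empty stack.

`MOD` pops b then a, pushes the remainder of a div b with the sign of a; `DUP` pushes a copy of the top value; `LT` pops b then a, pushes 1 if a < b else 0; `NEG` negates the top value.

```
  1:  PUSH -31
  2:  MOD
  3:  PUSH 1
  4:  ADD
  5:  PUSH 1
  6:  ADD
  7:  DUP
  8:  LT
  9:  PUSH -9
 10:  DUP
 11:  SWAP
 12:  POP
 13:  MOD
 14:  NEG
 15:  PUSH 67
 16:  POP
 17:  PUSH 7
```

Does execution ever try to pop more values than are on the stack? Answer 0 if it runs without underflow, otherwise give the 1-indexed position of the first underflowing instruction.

2

PUSH -31 -> -31
MOD  — needs 2 operands, stack has 1 → underflow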